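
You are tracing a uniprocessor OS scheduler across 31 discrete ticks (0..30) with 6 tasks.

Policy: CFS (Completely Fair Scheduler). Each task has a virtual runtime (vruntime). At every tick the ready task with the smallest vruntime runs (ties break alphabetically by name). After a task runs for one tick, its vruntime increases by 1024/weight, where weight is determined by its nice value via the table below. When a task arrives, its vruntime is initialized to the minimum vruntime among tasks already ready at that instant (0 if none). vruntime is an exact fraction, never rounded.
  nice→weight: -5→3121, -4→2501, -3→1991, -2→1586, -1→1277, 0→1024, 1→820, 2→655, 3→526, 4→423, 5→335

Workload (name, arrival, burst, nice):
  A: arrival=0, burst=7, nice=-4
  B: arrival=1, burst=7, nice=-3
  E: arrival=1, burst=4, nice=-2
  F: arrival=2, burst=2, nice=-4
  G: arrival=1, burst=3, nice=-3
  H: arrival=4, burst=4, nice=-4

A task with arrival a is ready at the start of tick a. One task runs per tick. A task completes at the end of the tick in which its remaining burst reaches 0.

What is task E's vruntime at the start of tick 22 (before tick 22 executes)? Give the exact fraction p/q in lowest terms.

t=0: vr[A=0] → run A
t=1: vr[A=1024/2501 B=1024/2501 E=1024/2501 G=1024/2501] → run A
t=2: vr[A=2048/2501 B=1024/2501 E=1024/2501 F=1024/2501 G=1024/2501] → run B
t=3: vr[A=2048/2501 B=4599808/4979491 E=1024/2501 F=1024/2501 G=1024/2501] → run E
t=4: vr[A=2048/2501 B=4599808/4979491 E=34304/32513 F=1024/2501 G=1024/2501 H=1024/2501] → run F
t=5: vr[A=2048/2501 B=4599808/4979491 E=34304/32513 F=2048/2501 G=1024/2501 H=1024/2501] → run G
t=6: vr[A=2048/2501 B=4599808/4979491 E=34304/32513 F=2048/2501 G=4599808/4979491 H=1024/2501] → run H
t=7: vr[A=2048/2501 B=4599808/4979491 E=34304/32513 F=2048/2501 G=4599808/4979491 H=2048/2501] → run A
t=8: vr[A=3072/2501 B=4599808/4979491 E=34304/32513 F=2048/2501 G=4599808/4979491 H=2048/2501] → run F
t=9: vr[A=3072/2501 B=4599808/4979491 E=34304/32513 G=4599808/4979491 H=2048/2501] → run H
t=10: vr[A=3072/2501 B=4599808/4979491 E=34304/32513 G=4599808/4979491 H=3072/2501] → run B
t=11: vr[A=3072/2501 B=7160832/4979491 E=34304/32513 G=4599808/4979491 H=3072/2501] → run G
t=12: vr[A=3072/2501 B=7160832/4979491 E=34304/32513 G=7160832/4979491 H=3072/2501] → run E
t=13: vr[A=3072/2501 B=7160832/4979491 E=55296/32513 G=7160832/4979491 H=3072/2501] → run A
t=14: vr[A=4096/2501 B=7160832/4979491 E=55296/32513 G=7160832/4979491 H=3072/2501] → run H
t=15: vr[A=4096/2501 B=7160832/4979491 E=55296/32513 G=7160832/4979491 H=4096/2501] → run B
t=16: vr[A=4096/2501 B=9721856/4979491 E=55296/32513 G=7160832/4979491 H=4096/2501] → run G
t=17: vr[A=4096/2501 B=9721856/4979491 E=55296/32513 H=4096/2501] → run A
t=18: vr[A=5120/2501 B=9721856/4979491 E=55296/32513 H=4096/2501] → run H
t=19: vr[A=5120/2501 B=9721856/4979491 E=55296/32513] → run E
t=20: vr[A=5120/2501 B=9721856/4979491 E=76288/32513] → run B
t=21: vr[A=5120/2501 B=12282880/4979491 E=76288/32513] → run A
t=22: vr[A=6144/2501 B=12282880/4979491 E=76288/32513] → run E
t=23: vr[A=6144/2501 B=12282880/4979491] → run A
t=24: vr[B=12282880/4979491] → run B
t=25: vr[B=14843904/4979491] → run B
t=26: vr[B=17404928/4979491] → run B
t=27: (idle)
t=28: (idle)
t=29: (idle)
t=30: (idle)

vruntime(E, start of tick 22) = 76288/32513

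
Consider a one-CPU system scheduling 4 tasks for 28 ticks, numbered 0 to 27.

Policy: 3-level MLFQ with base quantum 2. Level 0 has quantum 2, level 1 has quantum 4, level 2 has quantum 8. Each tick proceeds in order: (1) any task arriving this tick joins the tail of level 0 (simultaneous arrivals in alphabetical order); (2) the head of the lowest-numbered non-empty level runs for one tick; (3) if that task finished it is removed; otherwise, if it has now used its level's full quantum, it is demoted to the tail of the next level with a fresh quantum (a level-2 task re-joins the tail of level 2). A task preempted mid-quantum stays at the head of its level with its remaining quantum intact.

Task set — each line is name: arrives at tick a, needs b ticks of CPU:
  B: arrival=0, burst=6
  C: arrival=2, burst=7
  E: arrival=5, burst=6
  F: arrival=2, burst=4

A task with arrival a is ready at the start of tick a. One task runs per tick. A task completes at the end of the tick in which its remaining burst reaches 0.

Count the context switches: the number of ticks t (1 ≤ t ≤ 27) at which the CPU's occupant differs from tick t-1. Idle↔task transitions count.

t=0: L0/L1/L2 = B/-/- → run B
t=1: L0/L1/L2 = B/-/- → run B
t=2: L0/L1/L2 = CF/B/- → run C
t=3: L0/L1/L2 = CF/B/- → run C
t=4: L0/L1/L2 = F/BC/- → run F
t=5: L0/L1/L2 = FE/BC/- → run F
t=6: L0/L1/L2 = E/BCF/- → run E
t=7: L0/L1/L2 = E/BCF/- → run E
t=8: L0/L1/L2 = -/BCFE/- → run B
t=9: L0/L1/L2 = -/BCFE/- → run B
t=10: L0/L1/L2 = -/BCFE/- → run B
t=11: L0/L1/L2 = -/BCFE/- → run B
t=12: L0/L1/L2 = -/CFE/- → run C
t=13: L0/L1/L2 = -/CFE/- → run C
t=14: L0/L1/L2 = -/CFE/- → run C
t=15: L0/L1/L2 = -/CFE/- → run C
t=16: L0/L1/L2 = -/FE/C → run F
t=17: L0/L1/L2 = -/FE/C → run F
t=18: L0/L1/L2 = -/E/C → run E
t=19: L0/L1/L2 = -/E/C → run E
t=20: L0/L1/L2 = -/E/C → run E
t=21: L0/L1/L2 = -/E/C → run E
t=22: L0/L1/L2 = -/-/C → run C
t=23: (idle)
t=24: (idle)
t=25: (idle)
t=26: (idle)
t=27: (idle)

context switches = 9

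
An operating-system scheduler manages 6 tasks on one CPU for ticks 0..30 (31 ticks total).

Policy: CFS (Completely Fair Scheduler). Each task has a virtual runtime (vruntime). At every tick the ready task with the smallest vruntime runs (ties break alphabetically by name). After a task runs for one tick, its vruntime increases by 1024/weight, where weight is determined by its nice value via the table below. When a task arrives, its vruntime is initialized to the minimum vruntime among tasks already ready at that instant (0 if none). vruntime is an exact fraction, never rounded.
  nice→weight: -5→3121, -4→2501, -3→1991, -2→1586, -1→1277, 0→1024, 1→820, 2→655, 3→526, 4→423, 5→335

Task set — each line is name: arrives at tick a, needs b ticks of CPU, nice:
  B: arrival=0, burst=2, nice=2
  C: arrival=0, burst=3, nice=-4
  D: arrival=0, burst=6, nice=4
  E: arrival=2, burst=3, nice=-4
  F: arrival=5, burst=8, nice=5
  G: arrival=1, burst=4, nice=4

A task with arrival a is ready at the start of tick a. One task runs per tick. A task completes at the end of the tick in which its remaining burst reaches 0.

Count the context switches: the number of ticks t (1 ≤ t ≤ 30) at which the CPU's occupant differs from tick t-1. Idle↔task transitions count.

t=0: vr[B=0 C=0 D=0] → run B
t=1: vr[B=1024/655 C=0 D=0 G=0] → run C
t=2: vr[B=1024/655 C=1024/2501 D=0 E=0 G=0] → run D
t=3: vr[B=1024/655 C=1024/2501 D=1024/423 E=0 G=0] → run E
t=4: vr[B=1024/655 C=1024/2501 D=1024/423 E=1024/2501 G=0] → run G
t=5: vr[B=1024/655 C=1024/2501 D=1024/423 E=1024/2501 F=1024/2501 G=1024/423] → run C
t=6: vr[B=1024/655 C=2048/2501 D=1024/423 E=1024/2501 F=1024/2501 G=1024/423] → run E
t=7: vr[B=1024/655 C=2048/2501 D=1024/423 E=2048/2501 F=1024/2501 G=1024/423] → run F
t=8: vr[B=1024/655 C=2048/2501 D=1024/423 E=2048/2501 F=2904064/837835 G=1024/423] → run C
t=9: vr[B=1024/655 D=1024/423 E=2048/2501 F=2904064/837835 G=1024/423] → run E
t=10: vr[B=1024/655 D=1024/423 F=2904064/837835 G=1024/423] → run B
t=11: vr[D=1024/423 F=2904064/837835 G=1024/423] → run D
t=12: vr[D=2048/423 F=2904064/837835 G=1024/423] → run G
t=13: vr[D=2048/423 F=2904064/837835 G=2048/423] → run F
t=14: vr[D=2048/423 F=5465088/837835 G=2048/423] → run D
t=15: vr[D=1024/141 F=5465088/837835 G=2048/423] → run G
t=16: vr[D=1024/141 F=5465088/837835 G=1024/141] → run F
t=17: vr[D=1024/141 F=8026112/837835 G=1024/141] → run D
t=18: vr[D=4096/423 F=8026112/837835 G=1024/141] → run G
t=19: vr[D=4096/423 F=8026112/837835] → run F
t=20: vr[D=4096/423 F=10587136/837835] → run D
t=21: vr[D=5120/423 F=10587136/837835] → run D
t=22: vr[F=10587136/837835] → run F
t=23: vr[F=2629632/167567] → run F
t=24: vr[F=15709184/837835] → run F
t=25: vr[F=18270208/837835] → run F
t=26: (idle)
t=27: (idle)
t=28: (idle)
t=29: (idle)
t=30: (idle)

context switches = 22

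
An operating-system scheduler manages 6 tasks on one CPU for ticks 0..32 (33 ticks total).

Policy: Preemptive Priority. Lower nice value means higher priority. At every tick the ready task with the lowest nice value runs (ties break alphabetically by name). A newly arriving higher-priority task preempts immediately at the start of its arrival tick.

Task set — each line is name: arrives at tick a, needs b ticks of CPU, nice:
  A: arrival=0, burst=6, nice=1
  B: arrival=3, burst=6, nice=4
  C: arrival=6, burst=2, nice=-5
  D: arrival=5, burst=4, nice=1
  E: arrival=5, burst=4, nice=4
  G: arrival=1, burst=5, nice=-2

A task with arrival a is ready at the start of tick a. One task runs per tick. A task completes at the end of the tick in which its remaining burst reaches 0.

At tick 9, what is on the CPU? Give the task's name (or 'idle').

t=0: ready={A} → run A
t=1: ready={A,G} → run G
t=2: ready={A,G} → run G
t=3: ready={A,B,G} → run G
t=4: ready={A,B,G} → run G
t=5: ready={A,B,D,E,G} → run G
t=6: ready={A,B,C,D,E} → run C
t=7: ready={A,B,C,D,E} → run C
t=8: ready={A,B,D,E} → run A
t=9: ready={A,B,D,E} → run A
t=10: ready={A,B,D,E} → run A
t=11: ready={A,B,D,E} → run A
t=12: ready={A,B,D,E} → run A
t=13: ready={B,D,E} → run D
t=14: ready={B,D,E} → run D
t=15: ready={B,D,E} → run D
t=16: ready={B,D,E} → run D
t=17: ready={B,E} → run B
t=18: ready={B,E} → run B
t=19: ready={B,E} → run B
t=20: ready={B,E} → run B
t=21: ready={B,E} → run B
t=22: ready={B,E} → run B
t=23: ready={E} → run E
t=24: ready={E} → run E
t=25: ready={E} → run E
t=26: ready={E} → run E
t=27: (idle)
t=28: (idle)
t=29: (idle)
t=30: (idle)
t=31: (idle)
t=32: (idle)

running at tick 9 = A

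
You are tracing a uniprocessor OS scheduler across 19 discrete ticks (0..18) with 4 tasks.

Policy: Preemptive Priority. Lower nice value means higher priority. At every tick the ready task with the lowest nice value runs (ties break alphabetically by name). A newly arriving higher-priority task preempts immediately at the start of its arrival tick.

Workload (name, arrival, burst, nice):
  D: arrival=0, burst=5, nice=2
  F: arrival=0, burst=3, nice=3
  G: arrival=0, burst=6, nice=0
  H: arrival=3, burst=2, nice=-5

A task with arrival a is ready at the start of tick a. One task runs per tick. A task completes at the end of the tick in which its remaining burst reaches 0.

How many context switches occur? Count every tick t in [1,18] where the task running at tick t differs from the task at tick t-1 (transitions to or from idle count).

context switches = 5

t=0: ready={D,F,G} → run G
t=1: ready={D,F,G} → run G
t=2: ready={D,F,G} → run G
t=3: ready={D,F,G,H} → run H
t=4: ready={D,F,G,H} → run H
t=5: ready={D,F,G} → run G
t=6: ready={D,F,G} → run G
t=7: ready={D,F,G} → run G
t=8: ready={D,F} → run D
t=9: ready={D,F} → run D
t=10: ready={D,F} → run D
t=11: ready={D,F} → run D
t=12: ready={D,F} → run D
t=13: ready={F} → run F
t=14: ready={F} → run F
t=15: ready={F} → run F
t=16: (idle)
t=17: (idle)
t=18: (idle)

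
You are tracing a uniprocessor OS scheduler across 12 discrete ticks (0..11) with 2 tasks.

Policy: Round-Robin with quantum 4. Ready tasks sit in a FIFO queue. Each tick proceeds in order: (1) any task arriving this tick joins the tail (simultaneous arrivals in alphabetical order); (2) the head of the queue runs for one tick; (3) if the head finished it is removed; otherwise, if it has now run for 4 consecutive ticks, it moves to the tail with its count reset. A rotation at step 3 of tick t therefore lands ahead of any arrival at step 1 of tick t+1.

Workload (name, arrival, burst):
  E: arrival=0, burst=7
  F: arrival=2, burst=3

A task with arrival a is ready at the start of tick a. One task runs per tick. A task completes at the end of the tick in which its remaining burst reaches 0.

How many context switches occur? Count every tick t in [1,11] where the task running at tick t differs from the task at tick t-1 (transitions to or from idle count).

context switches = 3

t=0: queue=[E] q_used=0 → run E
t=1: queue=[E] q_used=1 → run E
t=2: queue=[E,F] q_used=2 → run E
t=3: queue=[E,F] q_used=3 → run E
t=4: queue=[F,E] q_used=0 → run F
t=5: queue=[F,E] q_used=1 → run F
t=6: queue=[F,E] q_used=2 → run F
t=7: queue=[E] q_used=0 → run E
t=8: queue=[E] q_used=1 → run E
t=9: queue=[E] q_used=2 → run E
t=10: (idle)
t=11: (idle)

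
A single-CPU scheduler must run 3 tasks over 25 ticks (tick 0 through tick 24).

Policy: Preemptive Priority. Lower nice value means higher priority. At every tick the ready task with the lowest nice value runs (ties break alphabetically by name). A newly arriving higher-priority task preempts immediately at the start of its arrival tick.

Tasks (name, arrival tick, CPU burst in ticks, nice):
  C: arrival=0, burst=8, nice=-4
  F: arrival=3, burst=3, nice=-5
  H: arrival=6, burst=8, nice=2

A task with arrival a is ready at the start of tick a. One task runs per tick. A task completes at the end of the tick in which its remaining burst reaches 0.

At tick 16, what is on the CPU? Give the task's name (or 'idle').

running at tick 16 = H

t=0: ready={C} → run C
t=1: ready={C} → run C
t=2: ready={C} → run C
t=3: ready={C,F} → run F
t=4: ready={C,F} → run F
t=5: ready={C,F} → run F
t=6: ready={C,H} → run C
t=7: ready={C,H} → run C
t=8: ready={C,H} → run C
t=9: ready={C,H} → run C
t=10: ready={C,H} → run C
t=11: ready={H} → run H
t=12: ready={H} → run H
t=13: ready={H} → run H
t=14: ready={H} → run H
t=15: ready={H} → run H
t=16: ready={H} → run H
t=17: ready={H} → run H
t=18: ready={H} → run H
t=19: (idle)
t=20: (idle)
t=21: (idle)
t=22: (idle)
t=23: (idle)
t=24: (idle)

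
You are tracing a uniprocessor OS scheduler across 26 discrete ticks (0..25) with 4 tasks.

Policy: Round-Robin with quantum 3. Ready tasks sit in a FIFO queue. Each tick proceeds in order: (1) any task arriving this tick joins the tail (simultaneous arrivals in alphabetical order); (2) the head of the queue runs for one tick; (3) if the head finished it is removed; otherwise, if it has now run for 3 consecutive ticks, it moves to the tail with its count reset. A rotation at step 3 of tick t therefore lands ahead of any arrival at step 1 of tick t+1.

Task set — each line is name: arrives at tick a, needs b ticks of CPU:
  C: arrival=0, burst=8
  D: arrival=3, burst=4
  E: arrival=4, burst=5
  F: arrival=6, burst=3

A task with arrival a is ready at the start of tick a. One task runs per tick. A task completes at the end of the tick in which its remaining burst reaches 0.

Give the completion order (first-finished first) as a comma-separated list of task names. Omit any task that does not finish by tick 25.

completion order = C, F, D, E

t=0: queue=[C] q_used=0 → run C
t=1: queue=[C] q_used=1 → run C
t=2: queue=[C] q_used=2 → run C
t=3: queue=[C,D] q_used=0 → run C
t=4: queue=[C,D,E] q_used=1 → run C
t=5: queue=[C,D,E] q_used=2 → run C
t=6: queue=[D,E,C,F] q_used=0 → run D
t=7: queue=[D,E,C,F] q_used=1 → run D
t=8: queue=[D,E,C,F] q_used=2 → run D
t=9: queue=[E,C,F,D] q_used=0 → run E
t=10: queue=[E,C,F,D] q_used=1 → run E
t=11: queue=[E,C,F,D] q_used=2 → run E
t=12: queue=[C,F,D,E] q_used=0 → run C
t=13: queue=[C,F,D,E] q_used=1 → run C
t=14: queue=[F,D,E] q_used=0 → run F
t=15: queue=[F,D,E] q_used=1 → run F
t=16: queue=[F,D,E] q_used=2 → run F
t=17: queue=[D,E] q_used=0 → run D
t=18: queue=[E] q_used=0 → run E
t=19: queue=[E] q_used=1 → run E
t=20: (idle)
t=21: (idle)
t=22: (idle)
t=23: (idle)
t=24: (idle)
t=25: (idle)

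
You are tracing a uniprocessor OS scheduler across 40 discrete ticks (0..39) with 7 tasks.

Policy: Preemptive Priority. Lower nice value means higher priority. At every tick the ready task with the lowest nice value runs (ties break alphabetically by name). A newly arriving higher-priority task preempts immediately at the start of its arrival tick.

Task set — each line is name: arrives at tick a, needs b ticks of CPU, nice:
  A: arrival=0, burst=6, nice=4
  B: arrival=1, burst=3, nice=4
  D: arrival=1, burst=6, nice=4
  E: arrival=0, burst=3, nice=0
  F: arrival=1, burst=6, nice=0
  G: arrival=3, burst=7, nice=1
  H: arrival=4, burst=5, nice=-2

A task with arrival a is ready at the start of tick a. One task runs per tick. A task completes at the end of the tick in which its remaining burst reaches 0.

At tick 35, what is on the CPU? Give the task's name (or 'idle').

running at tick 35 = D

t=0: ready={A,E} → run E
t=1: ready={A,B,D,E,F} → run E
t=2: ready={A,B,D,E,F} → run E
t=3: ready={A,B,D,F,G} → run F
t=4: ready={A,B,D,F,G,H} → run H
t=5: ready={A,B,D,F,G,H} → run H
t=6: ready={A,B,D,F,G,H} → run H
t=7: ready={A,B,D,F,G,H} → run H
t=8: ready={A,B,D,F,G,H} → run H
t=9: ready={A,B,D,F,G} → run F
t=10: ready={A,B,D,F,G} → run F
t=11: ready={A,B,D,F,G} → run F
t=12: ready={A,B,D,F,G} → run F
t=13: ready={A,B,D,F,G} → run F
t=14: ready={A,B,D,G} → run G
t=15: ready={A,B,D,G} → run G
t=16: ready={A,B,D,G} → run G
t=17: ready={A,B,D,G} → run G
t=18: ready={A,B,D,G} → run G
t=19: ready={A,B,D,G} → run G
t=20: ready={A,B,D,G} → run G
t=21: ready={A,B,D} → run A
t=22: ready={A,B,D} → run A
t=23: ready={A,B,D} → run A
t=24: ready={A,B,D} → run A
t=25: ready={A,B,D} → run A
t=26: ready={A,B,D} → run A
t=27: ready={B,D} → run B
t=28: ready={B,D} → run B
t=29: ready={B,D} → run B
t=30: ready={D} → run D
t=31: ready={D} → run D
t=32: ready={D} → run D
t=33: ready={D} → run D
t=34: ready={D} → run D
t=35: ready={D} → run D
t=36: (idle)
t=37: (idle)
t=38: (idle)
t=39: (idle)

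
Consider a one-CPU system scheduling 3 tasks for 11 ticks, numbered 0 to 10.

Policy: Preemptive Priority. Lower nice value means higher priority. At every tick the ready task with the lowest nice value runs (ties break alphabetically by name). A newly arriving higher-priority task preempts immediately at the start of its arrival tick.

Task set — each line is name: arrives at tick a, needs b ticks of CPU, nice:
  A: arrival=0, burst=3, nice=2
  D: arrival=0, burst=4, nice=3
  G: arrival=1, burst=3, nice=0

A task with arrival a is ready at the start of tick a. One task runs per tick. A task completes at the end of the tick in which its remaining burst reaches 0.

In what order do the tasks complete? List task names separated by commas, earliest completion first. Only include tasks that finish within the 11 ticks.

t=0: ready={A,D} → run A
t=1: ready={A,D,G} → run G
t=2: ready={A,D,G} → run G
t=3: ready={A,D,G} → run G
t=4: ready={A,D} → run A
t=5: ready={A,D} → run A
t=6: ready={D} → run D
t=7: ready={D} → run D
t=8: ready={D} → run D
t=9: ready={D} → run D
t=10: (idle)

completion order = G, A, D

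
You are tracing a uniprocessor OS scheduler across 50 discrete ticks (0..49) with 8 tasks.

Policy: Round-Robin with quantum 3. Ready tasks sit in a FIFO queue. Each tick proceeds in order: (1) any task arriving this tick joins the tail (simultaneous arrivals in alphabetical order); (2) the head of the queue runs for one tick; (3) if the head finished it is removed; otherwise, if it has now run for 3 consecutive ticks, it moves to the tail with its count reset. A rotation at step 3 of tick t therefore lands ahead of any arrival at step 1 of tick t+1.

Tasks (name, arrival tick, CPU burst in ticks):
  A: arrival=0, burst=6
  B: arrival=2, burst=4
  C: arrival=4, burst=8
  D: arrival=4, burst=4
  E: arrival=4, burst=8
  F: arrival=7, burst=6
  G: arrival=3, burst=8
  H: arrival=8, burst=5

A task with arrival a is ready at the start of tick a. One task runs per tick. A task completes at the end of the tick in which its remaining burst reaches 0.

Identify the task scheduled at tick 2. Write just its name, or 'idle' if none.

running at tick 2 = A

t=0: queue=[A] q_used=0 → run A
t=1: queue=[A] q_used=1 → run A
t=2: queue=[A,B] q_used=2 → run A
t=3: queue=[B,A,G] q_used=0 → run B
t=4: queue=[B,A,G,C,D,E] q_used=1 → run B
t=5: queue=[B,A,G,C,D,E] q_used=2 → run B
t=6: queue=[A,G,C,D,E,B] q_used=0 → run A
t=7: queue=[A,G,C,D,E,B,F] q_used=1 → run A
t=8: queue=[A,G,C,D,E,B,F,H] q_used=2 → run A
t=9: queue=[G,C,D,E,B,F,H] q_used=0 → run G
t=10: queue=[G,C,D,E,B,F,H] q_used=1 → run G
t=11: queue=[G,C,D,E,B,F,H] q_used=2 → run G
t=12: queue=[C,D,E,B,F,H,G] q_used=0 → run C
t=13: queue=[C,D,E,B,F,H,G] q_used=1 → run C
t=14: queue=[C,D,E,B,F,H,G] q_used=2 → run C
t=15: queue=[D,E,B,F,H,G,C] q_used=0 → run D
t=16: queue=[D,E,B,F,H,G,C] q_used=1 → run D
t=17: queue=[D,E,B,F,H,G,C] q_used=2 → run D
t=18: queue=[E,B,F,H,G,C,D] q_used=0 → run E
t=19: queue=[E,B,F,H,G,C,D] q_used=1 → run E
t=20: queue=[E,B,F,H,G,C,D] q_used=2 → run E
t=21: queue=[B,F,H,G,C,D,E] q_used=0 → run B
t=22: queue=[F,H,G,C,D,E] q_used=0 → run F
t=23: queue=[F,H,G,C,D,E] q_used=1 → run F
t=24: queue=[F,H,G,C,D,E] q_used=2 → run F
t=25: queue=[H,G,C,D,E,F] q_used=0 → run H
t=26: queue=[H,G,C,D,E,F] q_used=1 → run H
t=27: queue=[H,G,C,D,E,F] q_used=2 → run H
t=28: queue=[G,C,D,E,F,H] q_used=0 → run G
t=29: queue=[G,C,D,E,F,H] q_used=1 → run G
t=30: queue=[G,C,D,E,F,H] q_used=2 → run G
t=31: queue=[C,D,E,F,H,G] q_used=0 → run C
t=32: queue=[C,D,E,F,H,G] q_used=1 → run C
t=33: queue=[C,D,E,F,H,G] q_used=2 → run C
t=34: queue=[D,E,F,H,G,C] q_used=0 → run D
t=35: queue=[E,F,H,G,C] q_used=0 → run E
t=36: queue=[E,F,H,G,C] q_used=1 → run E
t=37: queue=[E,F,H,G,C] q_used=2 → run E
t=38: queue=[F,H,G,C,E] q_used=0 → run F
t=39: queue=[F,H,G,C,E] q_used=1 → run F
t=40: queue=[F,H,G,C,E] q_used=2 → run F
t=41: queue=[H,G,C,E] q_used=0 → run H
t=42: queue=[H,G,C,E] q_used=1 → run H
t=43: queue=[G,C,E] q_used=0 → run G
t=44: queue=[G,C,E] q_used=1 → run G
t=45: queue=[C,E] q_used=0 → run C
t=46: queue=[C,E] q_used=1 → run C
t=47: queue=[E] q_used=0 → run E
t=48: queue=[E] q_used=1 → run E
t=49: (idle)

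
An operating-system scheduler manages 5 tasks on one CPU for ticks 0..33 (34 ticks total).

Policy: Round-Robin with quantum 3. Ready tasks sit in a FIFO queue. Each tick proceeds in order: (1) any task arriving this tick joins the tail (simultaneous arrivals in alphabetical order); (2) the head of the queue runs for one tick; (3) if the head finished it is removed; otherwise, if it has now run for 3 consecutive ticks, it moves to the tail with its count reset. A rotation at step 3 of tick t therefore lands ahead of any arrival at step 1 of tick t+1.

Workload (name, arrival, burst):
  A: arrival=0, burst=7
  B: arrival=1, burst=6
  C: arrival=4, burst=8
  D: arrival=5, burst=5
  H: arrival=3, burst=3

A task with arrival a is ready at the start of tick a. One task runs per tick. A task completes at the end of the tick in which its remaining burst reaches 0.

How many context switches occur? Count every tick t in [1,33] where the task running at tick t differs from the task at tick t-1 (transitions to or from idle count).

t=0: queue=[A] q_used=0 → run A
t=1: queue=[A,B] q_used=1 → run A
t=2: queue=[A,B] q_used=2 → run A
t=3: queue=[B,A,H] q_used=0 → run B
t=4: queue=[B,A,H,C] q_used=1 → run B
t=5: queue=[B,A,H,C,D] q_used=2 → run B
t=6: queue=[A,H,C,D,B] q_used=0 → run A
t=7: queue=[A,H,C,D,B] q_used=1 → run A
t=8: queue=[A,H,C,D,B] q_used=2 → run A
t=9: queue=[H,C,D,B,A] q_used=0 → run H
t=10: queue=[H,C,D,B,A] q_used=1 → run H
t=11: queue=[H,C,D,B,A] q_used=2 → run H
t=12: queue=[C,D,B,A] q_used=0 → run C
t=13: queue=[C,D,B,A] q_used=1 → run C
t=14: queue=[C,D,B,A] q_used=2 → run C
t=15: queue=[D,B,A,C] q_used=0 → run D
t=16: queue=[D,B,A,C] q_used=1 → run D
t=17: queue=[D,B,A,C] q_used=2 → run D
t=18: queue=[B,A,C,D] q_used=0 → run B
t=19: queue=[B,A,C,D] q_used=1 → run B
t=20: queue=[B,A,C,D] q_used=2 → run B
t=21: queue=[A,C,D] q_used=0 → run A
t=22: queue=[C,D] q_used=0 → run C
t=23: queue=[C,D] q_used=1 → run C
t=24: queue=[C,D] q_used=2 → run C
t=25: queue=[D,C] q_used=0 → run D
t=26: queue=[D,C] q_used=1 → run D
t=27: queue=[C] q_used=0 → run C
t=28: queue=[C] q_used=1 → run C
t=29: (idle)
t=30: (idle)
t=31: (idle)
t=32: (idle)
t=33: (idle)

context switches = 11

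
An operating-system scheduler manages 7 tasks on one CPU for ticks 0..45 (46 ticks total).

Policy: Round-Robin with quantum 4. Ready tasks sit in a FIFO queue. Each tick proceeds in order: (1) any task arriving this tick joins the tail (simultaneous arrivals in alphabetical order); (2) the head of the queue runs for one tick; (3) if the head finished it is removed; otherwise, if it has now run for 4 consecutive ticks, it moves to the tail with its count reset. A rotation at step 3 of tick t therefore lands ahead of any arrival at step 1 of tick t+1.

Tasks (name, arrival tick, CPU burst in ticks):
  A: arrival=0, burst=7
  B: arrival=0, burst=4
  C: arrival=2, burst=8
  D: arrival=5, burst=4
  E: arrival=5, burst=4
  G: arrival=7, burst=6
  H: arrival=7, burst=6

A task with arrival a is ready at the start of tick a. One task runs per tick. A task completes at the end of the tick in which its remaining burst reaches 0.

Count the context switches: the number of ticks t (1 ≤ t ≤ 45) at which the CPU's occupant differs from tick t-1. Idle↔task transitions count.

t=0: queue=[A,B] q_used=0 → run A
t=1: queue=[A,B] q_used=1 → run A
t=2: queue=[A,B,C] q_used=2 → run A
t=3: queue=[A,B,C] q_used=3 → run A
t=4: queue=[B,C,A] q_used=0 → run B
t=5: queue=[B,C,A,D,E] q_used=1 → run B
t=6: queue=[B,C,A,D,E] q_used=2 → run B
t=7: queue=[B,C,A,D,E,G,H] q_used=3 → run B
t=8: queue=[C,A,D,E,G,H] q_used=0 → run C
t=9: queue=[C,A,D,E,G,H] q_used=1 → run C
t=10: queue=[C,A,D,E,G,H] q_used=2 → run C
t=11: queue=[C,A,D,E,G,H] q_used=3 → run C
t=12: queue=[A,D,E,G,H,C] q_used=0 → run A
t=13: queue=[A,D,E,G,H,C] q_used=1 → run A
t=14: queue=[A,D,E,G,H,C] q_used=2 → run A
t=15: queue=[D,E,G,H,C] q_used=0 → run D
t=16: queue=[D,E,G,H,C] q_used=1 → run D
t=17: queue=[D,E,G,H,C] q_used=2 → run D
t=18: queue=[D,E,G,H,C] q_used=3 → run D
t=19: queue=[E,G,H,C] q_used=0 → run E
t=20: queue=[E,G,H,C] q_used=1 → run E
t=21: queue=[E,G,H,C] q_used=2 → run E
t=22: queue=[E,G,H,C] q_used=3 → run E
t=23: queue=[G,H,C] q_used=0 → run G
t=24: queue=[G,H,C] q_used=1 → run G
t=25: queue=[G,H,C] q_used=2 → run G
t=26: queue=[G,H,C] q_used=3 → run G
t=27: queue=[H,C,G] q_used=0 → run H
t=28: queue=[H,C,G] q_used=1 → run H
t=29: queue=[H,C,G] q_used=2 → run H
t=30: queue=[H,C,G] q_used=3 → run H
t=31: queue=[C,G,H] q_used=0 → run C
t=32: queue=[C,G,H] q_used=1 → run C
t=33: queue=[C,G,H] q_used=2 → run C
t=34: queue=[C,G,H] q_used=3 → run C
t=35: queue=[G,H] q_used=0 → run G
t=36: queue=[G,H] q_used=1 → run G
t=37: queue=[H] q_used=0 → run H
t=38: queue=[H] q_used=1 → run H
t=39: (idle)
t=40: (idle)
t=41: (idle)
t=42: (idle)
t=43: (idle)
t=44: (idle)
t=45: (idle)

context switches = 11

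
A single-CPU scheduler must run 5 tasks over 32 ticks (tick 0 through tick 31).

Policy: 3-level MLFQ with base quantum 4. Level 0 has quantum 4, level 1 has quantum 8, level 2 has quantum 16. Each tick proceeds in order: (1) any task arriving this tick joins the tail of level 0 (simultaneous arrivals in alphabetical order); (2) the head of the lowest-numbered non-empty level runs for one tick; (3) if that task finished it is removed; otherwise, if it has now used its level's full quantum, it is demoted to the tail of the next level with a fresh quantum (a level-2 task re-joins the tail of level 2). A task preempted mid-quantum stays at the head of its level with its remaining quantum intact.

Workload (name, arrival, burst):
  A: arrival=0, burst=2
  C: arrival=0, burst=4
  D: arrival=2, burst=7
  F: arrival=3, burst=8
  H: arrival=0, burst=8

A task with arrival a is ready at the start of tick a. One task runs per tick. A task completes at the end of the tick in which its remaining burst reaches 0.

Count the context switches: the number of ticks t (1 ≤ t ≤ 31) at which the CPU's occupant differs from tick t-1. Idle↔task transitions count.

t=0: L0/L1/L2 = ACH/-/- → run A
t=1: L0/L1/L2 = ACH/-/- → run A
t=2: L0/L1/L2 = CHD/-/- → run C
t=3: L0/L1/L2 = CHDF/-/- → run C
t=4: L0/L1/L2 = CHDF/-/- → run C
t=5: L0/L1/L2 = CHDF/-/- → run C
t=6: L0/L1/L2 = HDF/-/- → run H
t=7: L0/L1/L2 = HDF/-/- → run H
t=8: L0/L1/L2 = HDF/-/- → run H
t=9: L0/L1/L2 = HDF/-/- → run H
t=10: L0/L1/L2 = DF/H/- → run D
t=11: L0/L1/L2 = DF/H/- → run D
t=12: L0/L1/L2 = DF/H/- → run D
t=13: L0/L1/L2 = DF/H/- → run D
t=14: L0/L1/L2 = F/HD/- → run F
t=15: L0/L1/L2 = F/HD/- → run F
t=16: L0/L1/L2 = F/HD/- → run F
t=17: L0/L1/L2 = F/HD/- → run F
t=18: L0/L1/L2 = -/HDF/- → run H
t=19: L0/L1/L2 = -/HDF/- → run H
t=20: L0/L1/L2 = -/HDF/- → run H
t=21: L0/L1/L2 = -/HDF/- → run H
t=22: L0/L1/L2 = -/DF/- → run D
t=23: L0/L1/L2 = -/DF/- → run D
t=24: L0/L1/L2 = -/DF/- → run D
t=25: L0/L1/L2 = -/F/- → run F
t=26: L0/L1/L2 = -/F/- → run F
t=27: L0/L1/L2 = -/F/- → run F
t=28: L0/L1/L2 = -/F/- → run F
t=29: (idle)
t=30: (idle)
t=31: (idle)

context switches = 8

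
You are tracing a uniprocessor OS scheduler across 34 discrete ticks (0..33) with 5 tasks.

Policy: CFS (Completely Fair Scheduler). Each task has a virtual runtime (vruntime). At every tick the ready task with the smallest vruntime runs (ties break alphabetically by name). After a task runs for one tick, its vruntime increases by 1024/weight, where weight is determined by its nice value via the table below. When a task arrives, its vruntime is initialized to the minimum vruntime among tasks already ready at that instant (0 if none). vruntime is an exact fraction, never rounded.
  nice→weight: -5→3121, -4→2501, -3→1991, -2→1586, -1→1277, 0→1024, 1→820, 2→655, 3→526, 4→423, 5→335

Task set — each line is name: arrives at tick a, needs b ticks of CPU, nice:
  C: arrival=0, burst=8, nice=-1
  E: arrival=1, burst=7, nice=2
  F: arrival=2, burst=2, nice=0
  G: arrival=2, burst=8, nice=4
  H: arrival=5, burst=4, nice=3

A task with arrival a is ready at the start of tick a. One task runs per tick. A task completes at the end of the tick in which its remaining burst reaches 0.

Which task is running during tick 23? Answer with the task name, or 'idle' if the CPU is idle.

running at tick 23 = E

t=0: vr[C=0] → run C
t=1: vr[C=1024/1277 E=1024/1277] → run C
t=2: vr[C=2048/1277 E=1024/1277 F=1024/1277 G=1024/1277] → run E
t=3: vr[C=2048/1277 E=1978368/836435 F=1024/1277 G=1024/1277] → run F
t=4: vr[C=2048/1277 E=1978368/836435 F=2301/1277 G=1024/1277] → run G
t=5: vr[C=2048/1277 E=1978368/836435 F=2301/1277 G=1740800/540171 H=2048/1277] → run C
t=6: vr[C=3072/1277 E=1978368/836435 F=2301/1277 G=1740800/540171 H=2048/1277] → run H
t=7: vr[C=3072/1277 E=1978368/836435 F=2301/1277 G=1740800/540171 H=1192448/335851] → run F
t=8: vr[C=3072/1277 E=1978368/836435 G=1740800/540171 H=1192448/335851] → run E
t=9: vr[C=3072/1277 E=3286016/836435 G=1740800/540171 H=1192448/335851] → run C
t=10: vr[C=4096/1277 E=3286016/836435 G=1740800/540171 H=1192448/335851] → run C
t=11: vr[C=5120/1277 E=3286016/836435 G=1740800/540171 H=1192448/335851] → run G
t=12: vr[C=5120/1277 E=3286016/836435 G=3048448/540171 H=1192448/335851] → run H
t=13: vr[C=5120/1277 E=3286016/836435 G=3048448/540171 H=1846272/335851] → run E
t=14: vr[C=5120/1277 E=4593664/836435 G=3048448/540171 H=1846272/335851] → run C
t=15: vr[C=6144/1277 E=4593664/836435 G=3048448/540171 H=1846272/335851] → run C
t=16: vr[C=7168/1277 E=4593664/836435 G=3048448/540171 H=1846272/335851] → run E
t=17: vr[C=7168/1277 E=5901312/836435 G=3048448/540171 H=1846272/335851] → run H
t=18: vr[C=7168/1277 E=5901312/836435 G=3048448/540171 H=2500096/335851] → run C
t=19: vr[E=5901312/836435 G=3048448/540171 H=2500096/335851] → run G
t=20: vr[E=5901312/836435 G=1452032/180057 H=2500096/335851] → run E
t=21: vr[E=1441792/167287 G=1452032/180057 H=2500096/335851] → run H
t=22: vr[E=1441792/167287 G=1452032/180057] → run G
t=23: vr[E=1441792/167287 G=5663744/540171] → run E
t=24: vr[E=8516608/836435 G=5663744/540171] → run E
t=25: vr[G=5663744/540171] → run G
t=26: vr[G=6971392/540171] → run G
t=27: vr[G=2759680/180057] → run G
t=28: vr[G=9586688/540171] → run G
t=29: (idle)
t=30: (idle)
t=31: (idle)
t=32: (idle)
t=33: (idle)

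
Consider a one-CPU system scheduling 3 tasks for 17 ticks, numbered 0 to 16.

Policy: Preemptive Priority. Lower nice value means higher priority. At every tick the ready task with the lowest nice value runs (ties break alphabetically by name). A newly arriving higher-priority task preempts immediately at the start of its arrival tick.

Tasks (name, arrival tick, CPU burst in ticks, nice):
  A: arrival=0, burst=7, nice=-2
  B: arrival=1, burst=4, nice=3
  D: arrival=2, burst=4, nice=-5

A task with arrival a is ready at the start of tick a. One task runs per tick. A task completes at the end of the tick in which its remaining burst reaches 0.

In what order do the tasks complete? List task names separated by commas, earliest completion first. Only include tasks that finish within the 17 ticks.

completion order = D, A, B

t=0: ready={A} → run A
t=1: ready={A,B} → run A
t=2: ready={A,B,D} → run D
t=3: ready={A,B,D} → run D
t=4: ready={A,B,D} → run D
t=5: ready={A,B,D} → run D
t=6: ready={A,B} → run A
t=7: ready={A,B} → run A
t=8: ready={A,B} → run A
t=9: ready={A,B} → run A
t=10: ready={A,B} → run A
t=11: ready={B} → run B
t=12: ready={B} → run B
t=13: ready={B} → run B
t=14: ready={B} → run B
t=15: (idle)
t=16: (idle)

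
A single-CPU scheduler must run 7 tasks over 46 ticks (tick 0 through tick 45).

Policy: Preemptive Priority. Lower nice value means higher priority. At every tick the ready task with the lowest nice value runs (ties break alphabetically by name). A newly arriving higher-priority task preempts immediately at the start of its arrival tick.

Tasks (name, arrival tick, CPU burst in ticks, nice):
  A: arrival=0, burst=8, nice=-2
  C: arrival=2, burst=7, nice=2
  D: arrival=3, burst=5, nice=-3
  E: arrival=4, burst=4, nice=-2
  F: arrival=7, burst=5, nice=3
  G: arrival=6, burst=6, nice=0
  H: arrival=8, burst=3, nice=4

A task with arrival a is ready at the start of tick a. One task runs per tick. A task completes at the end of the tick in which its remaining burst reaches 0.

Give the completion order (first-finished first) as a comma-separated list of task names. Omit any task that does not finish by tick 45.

completion order = D, A, E, G, C, F, H

t=0: ready={A} → run A
t=1: ready={A} → run A
t=2: ready={A,C} → run A
t=3: ready={A,C,D} → run D
t=4: ready={A,C,D,E} → run D
t=5: ready={A,C,D,E} → run D
t=6: ready={A,C,D,E,G} → run D
t=7: ready={A,C,D,E,F,G} → run D
t=8: ready={A,C,E,F,G,H} → run A
t=9: ready={A,C,E,F,G,H} → run A
t=10: ready={A,C,E,F,G,H} → run A
t=11: ready={A,C,E,F,G,H} → run A
t=12: ready={A,C,E,F,G,H} → run A
t=13: ready={C,E,F,G,H} → run E
t=14: ready={C,E,F,G,H} → run E
t=15: ready={C,E,F,G,H} → run E
t=16: ready={C,E,F,G,H} → run E
t=17: ready={C,F,G,H} → run G
t=18: ready={C,F,G,H} → run G
t=19: ready={C,F,G,H} → run G
t=20: ready={C,F,G,H} → run G
t=21: ready={C,F,G,H} → run G
t=22: ready={C,F,G,H} → run G
t=23: ready={C,F,H} → run C
t=24: ready={C,F,H} → run C
t=25: ready={C,F,H} → run C
t=26: ready={C,F,H} → run C
t=27: ready={C,F,H} → run C
t=28: ready={C,F,H} → run C
t=29: ready={C,F,H} → run C
t=30: ready={F,H} → run F
t=31: ready={F,H} → run F
t=32: ready={F,H} → run F
t=33: ready={F,H} → run F
t=34: ready={F,H} → run F
t=35: ready={H} → run H
t=36: ready={H} → run H
t=37: ready={H} → run H
t=38: (idle)
t=39: (idle)
t=40: (idle)
t=41: (idle)
t=42: (idle)
t=43: (idle)
t=44: (idle)
t=45: (idle)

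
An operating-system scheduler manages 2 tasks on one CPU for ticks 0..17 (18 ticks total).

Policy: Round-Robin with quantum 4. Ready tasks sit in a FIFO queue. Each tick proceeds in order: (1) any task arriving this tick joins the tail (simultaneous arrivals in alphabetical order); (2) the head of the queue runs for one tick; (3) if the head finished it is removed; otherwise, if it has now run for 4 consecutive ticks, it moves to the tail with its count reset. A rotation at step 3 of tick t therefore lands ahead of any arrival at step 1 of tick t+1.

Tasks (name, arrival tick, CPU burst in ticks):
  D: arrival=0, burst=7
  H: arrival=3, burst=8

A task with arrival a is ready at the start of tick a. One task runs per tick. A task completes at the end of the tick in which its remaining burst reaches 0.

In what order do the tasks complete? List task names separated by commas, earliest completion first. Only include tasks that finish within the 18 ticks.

t=0: queue=[D] q_used=0 → run D
t=1: queue=[D] q_used=1 → run D
t=2: queue=[D] q_used=2 → run D
t=3: queue=[D,H] q_used=3 → run D
t=4: queue=[H,D] q_used=0 → run H
t=5: queue=[H,D] q_used=1 → run H
t=6: queue=[H,D] q_used=2 → run H
t=7: queue=[H,D] q_used=3 → run H
t=8: queue=[D,H] q_used=0 → run D
t=9: queue=[D,H] q_used=1 → run D
t=10: queue=[D,H] q_used=2 → run D
t=11: queue=[H] q_used=0 → run H
t=12: queue=[H] q_used=1 → run H
t=13: queue=[H] q_used=2 → run H
t=14: queue=[H] q_used=3 → run H
t=15: (idle)
t=16: (idle)
t=17: (idle)

completion order = D, H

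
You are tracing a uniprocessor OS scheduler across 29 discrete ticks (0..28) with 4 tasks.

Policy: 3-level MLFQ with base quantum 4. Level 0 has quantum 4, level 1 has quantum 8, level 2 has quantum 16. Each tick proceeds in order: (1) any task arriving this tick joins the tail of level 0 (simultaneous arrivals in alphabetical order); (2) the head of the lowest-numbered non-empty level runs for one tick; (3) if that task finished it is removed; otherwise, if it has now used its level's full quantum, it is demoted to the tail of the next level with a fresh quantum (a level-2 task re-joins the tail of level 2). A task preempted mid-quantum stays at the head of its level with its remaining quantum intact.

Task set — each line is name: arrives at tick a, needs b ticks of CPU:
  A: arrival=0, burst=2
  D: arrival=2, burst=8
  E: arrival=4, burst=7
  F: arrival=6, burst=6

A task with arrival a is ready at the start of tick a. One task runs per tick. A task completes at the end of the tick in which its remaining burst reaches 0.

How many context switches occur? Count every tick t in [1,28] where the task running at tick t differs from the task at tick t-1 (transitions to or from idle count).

context switches = 7

t=0: L0/L1/L2 = A/-/- → run A
t=1: L0/L1/L2 = A/-/- → run A
t=2: L0/L1/L2 = D/-/- → run D
t=3: L0/L1/L2 = D/-/- → run D
t=4: L0/L1/L2 = DE/-/- → run D
t=5: L0/L1/L2 = DE/-/- → run D
t=6: L0/L1/L2 = EF/D/- → run E
t=7: L0/L1/L2 = EF/D/- → run E
t=8: L0/L1/L2 = EF/D/- → run E
t=9: L0/L1/L2 = EF/D/- → run E
t=10: L0/L1/L2 = F/DE/- → run F
t=11: L0/L1/L2 = F/DE/- → run F
t=12: L0/L1/L2 = F/DE/- → run F
t=13: L0/L1/L2 = F/DE/- → run F
t=14: L0/L1/L2 = -/DEF/- → run D
t=15: L0/L1/L2 = -/DEF/- → run D
t=16: L0/L1/L2 = -/DEF/- → run D
t=17: L0/L1/L2 = -/DEF/- → run D
t=18: L0/L1/L2 = -/EF/- → run E
t=19: L0/L1/L2 = -/EF/- → run E
t=20: L0/L1/L2 = -/EF/- → run E
t=21: L0/L1/L2 = -/F/- → run F
t=22: L0/L1/L2 = -/F/- → run F
t=23: (idle)
t=24: (idle)
t=25: (idle)
t=26: (idle)
t=27: (idle)
t=28: (idle)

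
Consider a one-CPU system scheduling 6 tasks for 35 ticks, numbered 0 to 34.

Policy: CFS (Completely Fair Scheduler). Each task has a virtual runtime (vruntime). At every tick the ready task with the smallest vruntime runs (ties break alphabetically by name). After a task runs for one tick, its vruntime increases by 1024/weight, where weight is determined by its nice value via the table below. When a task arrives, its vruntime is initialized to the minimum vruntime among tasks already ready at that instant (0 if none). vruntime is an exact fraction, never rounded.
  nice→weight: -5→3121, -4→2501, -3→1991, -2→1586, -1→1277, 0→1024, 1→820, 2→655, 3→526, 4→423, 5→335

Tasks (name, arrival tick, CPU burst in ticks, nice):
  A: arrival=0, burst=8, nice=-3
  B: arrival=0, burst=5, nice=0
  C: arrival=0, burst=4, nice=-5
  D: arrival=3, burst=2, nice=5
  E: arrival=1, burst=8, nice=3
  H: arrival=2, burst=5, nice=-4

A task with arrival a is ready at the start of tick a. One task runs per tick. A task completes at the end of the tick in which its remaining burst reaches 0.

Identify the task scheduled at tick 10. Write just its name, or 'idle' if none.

t=0: vr[A=0 B=0 C=0] → run A
t=1: vr[A=1024/1991 B=0 C=0 E=0] → run B
t=2: vr[A=1024/1991 B=1 C=0 E=0 H=0] → run C
t=3: vr[A=1024/1991 B=1 C=1024/3121 D=0 E=0 H=0] → run D
t=4: vr[A=1024/1991 B=1 C=1024/3121 D=1024/335 E=0 H=0] → run E
t=5: vr[A=1024/1991 B=1 C=1024/3121 D=1024/335 E=512/263 H=0] → run H
t=6: vr[A=1024/1991 B=1 C=1024/3121 D=1024/335 E=512/263 H=1024/2501] → run C
t=7: vr[A=1024/1991 B=1 C=2048/3121 D=1024/335 E=512/263 H=1024/2501] → run H
t=8: vr[A=1024/1991 B=1 C=2048/3121 D=1024/335 E=512/263 H=2048/2501] → run A
t=9: vr[A=2048/1991 B=1 C=2048/3121 D=1024/335 E=512/263 H=2048/2501] → run C
t=10: vr[A=2048/1991 B=1 C=3072/3121 D=1024/335 E=512/263 H=2048/2501] → run H
t=11: vr[A=2048/1991 B=1 C=3072/3121 D=1024/335 E=512/263 H=3072/2501] → run C
t=12: vr[A=2048/1991 B=1 D=1024/335 E=512/263 H=3072/2501] → run B
t=13: vr[A=2048/1991 B=2 D=1024/335 E=512/263 H=3072/2501] → run A
t=14: vr[A=3072/1991 B=2 D=1024/335 E=512/263 H=3072/2501] → run H
t=15: vr[A=3072/1991 B=2 D=1024/335 E=512/263 H=4096/2501] → run A
t=16: vr[A=4096/1991 B=2 D=1024/335 E=512/263 H=4096/2501] → run H
t=17: vr[A=4096/1991 B=2 D=1024/335 E=512/263] → run E
t=18: vr[A=4096/1991 B=2 D=1024/335 E=1024/263] → run B
t=19: vr[A=4096/1991 B=3 D=1024/335 E=1024/263] → run A
t=20: vr[A=5120/1991 B=3 D=1024/335 E=1024/263] → run A
t=21: vr[A=6144/1991 B=3 D=1024/335 E=1024/263] → run B
t=22: vr[A=6144/1991 B=4 D=1024/335 E=1024/263] → run D
t=23: vr[A=6144/1991 B=4 E=1024/263] → run A
t=24: vr[A=7168/1991 B=4 E=1024/263] → run A
t=25: vr[B=4 E=1024/263] → run E
t=26: vr[B=4 E=1536/263] → run B
t=27: vr[E=1536/263] → run E
t=28: vr[E=2048/263] → run E
t=29: vr[E=2560/263] → run E
t=30: vr[E=3072/263] → run E
t=31: vr[E=3584/263] → run E
t=32: (idle)
t=33: (idle)
t=34: (idle)

running at tick 10 = H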